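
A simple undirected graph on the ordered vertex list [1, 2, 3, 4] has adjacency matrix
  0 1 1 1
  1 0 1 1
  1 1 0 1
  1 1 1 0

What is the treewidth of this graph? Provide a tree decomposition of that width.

Treewidth 3.
One such decomposition:
Bags: B1 = {1, 2, 3, 4}
Tree: (single bag)

A single bag containing all 4 vertices is trivially a valid decomposition of width 3. For the lower bound, the 4 vertices {1, 2, 3, 4} are pairwise adjacent, and any tree decomposition puts a clique entirely inside one bag — forcing width ≥ 3. The upper and lower bounds meet at 3, so that is the treewidth.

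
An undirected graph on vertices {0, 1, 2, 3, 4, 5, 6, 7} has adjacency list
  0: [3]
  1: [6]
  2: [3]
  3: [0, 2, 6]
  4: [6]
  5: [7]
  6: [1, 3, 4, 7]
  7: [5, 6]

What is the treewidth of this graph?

A width-1 tree decomposition is:
Bags: B1 = {6, 7}  B2 = {1, 6}  B3 = {4, 6}  B4 = {3, 6}  B5 = {2, 3}  B6 = {0, 3}  B7 = {5, 7}
Tree: B1–B2, B2–B3, B1–B4, B4–B5, B5–B6, B1–B7
The largest bag has 2 vertices, giving width 1; this decomposition certifies tw(G) ≤ 1. Any graph with an edge has treewidth ≥ 1, and G has the edge 6–7. Hence tw(G) = 1 exactly.

1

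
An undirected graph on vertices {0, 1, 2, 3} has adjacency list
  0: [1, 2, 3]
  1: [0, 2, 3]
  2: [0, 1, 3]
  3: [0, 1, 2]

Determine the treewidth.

A width-3 tree decomposition is:
Bags: B1 = {0, 1, 2, 3}
Tree: (single bag)
With just one bag of size 4, the width is 4 − 1 = 3, so tw(G) ≤ 3. On the other hand G contains the 4-clique {0, 1, 2, 3}. A clique must lie in a single bag of any decomposition, so no decomposition can have width below 3. Combining the bounds, tw(G) = 3.

3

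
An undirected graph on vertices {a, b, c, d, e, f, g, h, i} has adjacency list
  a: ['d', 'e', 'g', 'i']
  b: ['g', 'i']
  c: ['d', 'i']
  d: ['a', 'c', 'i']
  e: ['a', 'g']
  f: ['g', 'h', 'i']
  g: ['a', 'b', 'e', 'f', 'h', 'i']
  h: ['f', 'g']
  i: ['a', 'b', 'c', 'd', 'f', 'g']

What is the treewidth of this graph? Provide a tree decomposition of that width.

Treewidth 2.
Bags: B1 = {f, g, i}  B2 = {a, g, i}  B3 = {f, g, h}  B4 = {a, d, i}  B5 = {b, g, i}  B6 = {c, d, i}  B7 = {a, e, g}
Tree: B1–B2, B1–B3, B2–B4, B2–B5, B4–B6, B2–B7

Every bag has size at most 3, so the width is 3 − 1 = 2 and tw(G) ≤ 2. On the other hand G contains the 3-clique {c, d, i}. A clique must lie in a single bag of any decomposition, so no decomposition can have width below 2. Combining the bounds, tw(G) = 2.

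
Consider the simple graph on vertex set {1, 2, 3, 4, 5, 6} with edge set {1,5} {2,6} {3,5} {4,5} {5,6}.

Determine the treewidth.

1

A width-1 tree decomposition is:
Bags: B1 = {4, 5}  B2 = {5, 6}  B3 = {3, 5}  B4 = {2, 6}  B5 = {1, 5}
Tree: B1–B2, B2–B3, B2–B4, B2–B5
The largest bag has 2 vertices, giving width 1; this decomposition certifies tw(G) ≤ 1. Any graph with an edge has treewidth ≥ 1, and G has the edge 5–4. Combining the bounds, tw(G) = 1.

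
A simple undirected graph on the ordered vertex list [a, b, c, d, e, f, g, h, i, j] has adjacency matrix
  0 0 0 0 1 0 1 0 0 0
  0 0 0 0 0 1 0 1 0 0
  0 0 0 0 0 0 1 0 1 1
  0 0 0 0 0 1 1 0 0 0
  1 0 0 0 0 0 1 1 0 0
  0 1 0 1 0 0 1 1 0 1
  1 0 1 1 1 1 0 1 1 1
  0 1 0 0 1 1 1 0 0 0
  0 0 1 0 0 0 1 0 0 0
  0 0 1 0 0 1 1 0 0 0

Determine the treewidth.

A width-2 tree decomposition is:
Bags: B1 = {f, g, j}  B2 = {f, g, h}  B3 = {e, g, h}  B4 = {c, g, j}  B5 = {c, g, i}  B6 = {b, f, h}  B7 = {d, f, g}  B8 = {a, e, g}
Tree: B1–B2, B2–B3, B1–B4, B4–B5, B2–B6, B1–B7, B3–B8
Each bag holds 3 vertices, so the decomposition has width 2, which upper-bounds the treewidth. Conversely, {d, f, g} is a clique of size 3, and the vertices of any clique must share a bag in every tree decomposition; so some bag has ≥ 3 vertices and tw(G) ≥ 2. Therefore the treewidth is 2.

2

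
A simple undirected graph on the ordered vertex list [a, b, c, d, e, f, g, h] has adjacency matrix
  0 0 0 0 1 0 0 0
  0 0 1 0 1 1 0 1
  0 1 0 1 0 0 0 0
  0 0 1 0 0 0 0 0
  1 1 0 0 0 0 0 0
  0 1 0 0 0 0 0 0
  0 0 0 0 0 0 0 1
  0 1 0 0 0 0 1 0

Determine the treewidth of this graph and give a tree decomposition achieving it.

Every bag has size at most 2, so the width is 2 − 1 = 1 and tw(G) ≤ 1. G has an edge, so its treewidth is at least 1. Combining the bounds, tw(G) = 1.

Treewidth 1.
Bags: B1 = {b, h}  B2 = {b, e}  B3 = {b, c}  B4 = {b, f}  B5 = {g, h}  B6 = {a, e}  B7 = {c, d}
Tree: B1–B2, B2–B3, B2–B4, B1–B5, B2–B6, B3–B7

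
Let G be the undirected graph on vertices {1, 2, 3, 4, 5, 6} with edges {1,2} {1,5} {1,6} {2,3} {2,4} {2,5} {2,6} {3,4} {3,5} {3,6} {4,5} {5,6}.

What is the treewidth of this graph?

A width-3 tree decomposition is:
Bags: B1 = {2, 3, 4, 5}  B2 = {2, 3, 5, 6}  B3 = {1, 2, 5, 6}
Tree: B1–B2, B2–B3
The largest bag has 4 vertices, giving width 3; this decomposition certifies tw(G) ≤ 3. Conversely, {1, 2, 5, 6} is a clique of size 4, and the vertices of any clique must share a bag in every tree decomposition; so some bag has ≥ 4 vertices and tw(G) ≥ 3. The upper and lower bounds meet at 3, so that is the treewidth.

3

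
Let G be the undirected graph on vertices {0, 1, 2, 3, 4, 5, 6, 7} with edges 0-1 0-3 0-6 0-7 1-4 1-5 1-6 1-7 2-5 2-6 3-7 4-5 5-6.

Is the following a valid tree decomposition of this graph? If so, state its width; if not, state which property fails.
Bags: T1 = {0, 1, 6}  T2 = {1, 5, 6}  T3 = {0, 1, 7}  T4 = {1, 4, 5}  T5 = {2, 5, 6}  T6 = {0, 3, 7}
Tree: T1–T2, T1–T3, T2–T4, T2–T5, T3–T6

Yes; width 2.

Checking the three conditions: (i) the bags cover all of {0, 1, 2, 3, 4, 5, 6, 7}; (ii) for each edge, some bag contains both endpoints; (iii) the bags containing any fixed vertex form a subtree. All hold, so the decomposition is valid with width 3 − 1 = 2.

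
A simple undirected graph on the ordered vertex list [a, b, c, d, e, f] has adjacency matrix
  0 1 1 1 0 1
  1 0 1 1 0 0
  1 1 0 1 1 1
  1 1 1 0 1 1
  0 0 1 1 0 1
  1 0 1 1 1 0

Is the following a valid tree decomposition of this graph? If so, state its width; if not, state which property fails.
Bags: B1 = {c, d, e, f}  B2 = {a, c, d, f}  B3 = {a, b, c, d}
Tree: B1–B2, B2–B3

Yes; width 3.

Checking the three conditions: (i) the bags cover all of {a, b, c, d, e, f}; (ii) for each edge, some bag contains both endpoints; (iii) the bags containing any fixed vertex form a subtree. All hold, so the decomposition is valid with width 4 − 1 = 3.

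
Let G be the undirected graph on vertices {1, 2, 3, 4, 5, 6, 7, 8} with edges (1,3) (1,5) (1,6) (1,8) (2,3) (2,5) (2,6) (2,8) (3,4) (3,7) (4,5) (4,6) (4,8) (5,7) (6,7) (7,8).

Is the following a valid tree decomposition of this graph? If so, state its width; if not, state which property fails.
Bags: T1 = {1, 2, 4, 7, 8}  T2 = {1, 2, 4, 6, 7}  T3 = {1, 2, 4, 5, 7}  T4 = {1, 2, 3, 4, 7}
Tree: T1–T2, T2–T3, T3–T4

Yes; width 4.

Vertex coverage: the bags together contain {1, 2, 3, 4, 5, 6, 7, 8}, the full vertex set. Edge coverage: each edge of G has both endpoints in at least one bag. Running intersection: for every vertex, the bags containing it form a connected subtree. All three properties hold, so this is a valid tree decomposition of width max|bag| − 1 = 4, and hence tw(G) ≤ 4.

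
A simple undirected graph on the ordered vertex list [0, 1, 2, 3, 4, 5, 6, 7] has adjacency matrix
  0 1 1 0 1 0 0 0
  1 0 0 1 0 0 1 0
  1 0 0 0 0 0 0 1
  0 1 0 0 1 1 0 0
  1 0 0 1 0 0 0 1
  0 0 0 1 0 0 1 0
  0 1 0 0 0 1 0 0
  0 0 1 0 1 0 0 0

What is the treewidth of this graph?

2

A width-2 tree decomposition is:
Bags: B1 = {0, 2, 7}  B2 = {0, 4, 7}  B3 = {0, 1, 4}  B4 = {1, 3, 4}  B5 = {1, 3, 6}  B6 = {3, 5, 6}
Tree: B1–B2, B2–B3, B3–B4, B4–B5, B5–B6
The largest bag has 3 vertices, giving width 2; this decomposition certifies tw(G) ≤ 2. The edges 2–7–4–0–2 form a cycle, so G is not a tree and its treewidth is at least 2. Therefore the treewidth is 2.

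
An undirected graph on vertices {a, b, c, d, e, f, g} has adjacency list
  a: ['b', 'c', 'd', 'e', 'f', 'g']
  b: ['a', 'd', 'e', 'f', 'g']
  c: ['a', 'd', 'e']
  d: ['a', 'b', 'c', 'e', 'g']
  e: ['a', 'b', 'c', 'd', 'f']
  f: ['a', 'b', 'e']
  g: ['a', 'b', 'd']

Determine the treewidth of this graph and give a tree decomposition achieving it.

Treewidth 3.
One such decomposition:
Bags: B1 = {a, b, d, g}  B2 = {a, b, d, e}  B3 = {a, c, d, e}  B4 = {a, b, e, f}
Tree: B1–B2, B2–B3, B2–B4

The largest bag has 4 vertices, giving width 3; this decomposition certifies tw(G) ≤ 3. On the other hand G contains the 4-clique {a, b, d, g}. A clique must lie in a single bag of any decomposition, so no decomposition can have width below 3. The upper and lower bounds meet at 3, so that is the treewidth.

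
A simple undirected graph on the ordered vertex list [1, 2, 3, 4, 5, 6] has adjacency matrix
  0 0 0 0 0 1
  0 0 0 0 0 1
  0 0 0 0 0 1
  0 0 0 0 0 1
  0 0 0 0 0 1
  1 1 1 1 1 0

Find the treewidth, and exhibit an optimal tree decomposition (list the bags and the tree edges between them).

The largest bag has 2 vertices, giving width 1; this decomposition certifies tw(G) ≤ 1. Any graph with an edge has treewidth ≥ 1, and G has the edge 6–2. The upper and lower bounds meet at 1, so that is the treewidth.

Treewidth 1.
One such decomposition:
Bags: B1 = {2, 6}  B2 = {5, 6}  B3 = {3, 6}  B4 = {1, 6}  B5 = {4, 6}
Tree: B1–B2, B2–B3, B1–B4, B4–B5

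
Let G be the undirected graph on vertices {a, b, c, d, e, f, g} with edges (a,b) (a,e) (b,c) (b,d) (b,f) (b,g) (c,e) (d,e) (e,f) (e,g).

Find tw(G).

A width-2 tree decomposition is:
Bags: B1 = {b, e, g}  B2 = {b, e, f}  B3 = {a, b, e}  B4 = {b, d, e}  B5 = {b, c, e}
Tree: B1–B2, B2–B3, B3–B4, B4–B5
Each bag holds 3 vertices, so the decomposition has width 2, which upper-bounds the treewidth. For the lower bound, G contains the cycle e–g–b–f–e, so G is not a forest; only forests have treewidth ≤ 1, hence tw(G) ≥ 2. Combining the bounds, tw(G) = 2.

2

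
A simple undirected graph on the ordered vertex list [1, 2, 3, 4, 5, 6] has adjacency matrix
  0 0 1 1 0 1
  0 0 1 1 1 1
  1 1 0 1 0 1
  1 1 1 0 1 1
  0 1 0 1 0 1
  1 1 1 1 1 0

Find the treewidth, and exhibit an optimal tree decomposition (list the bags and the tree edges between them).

The largest bag has 4 vertices, giving width 3; this decomposition certifies tw(G) ≤ 3. On the other hand G contains the 4-clique {1, 3, 4, 6}. A clique must lie in a single bag of any decomposition, so no decomposition can have width below 3. Hence tw(G) = 3 exactly.

Treewidth 3.
One optimal decomposition is:
Bags: B1 = {2, 4, 5, 6}  B2 = {2, 3, 4, 6}  B3 = {1, 3, 4, 6}
Tree: B1–B2, B2–B3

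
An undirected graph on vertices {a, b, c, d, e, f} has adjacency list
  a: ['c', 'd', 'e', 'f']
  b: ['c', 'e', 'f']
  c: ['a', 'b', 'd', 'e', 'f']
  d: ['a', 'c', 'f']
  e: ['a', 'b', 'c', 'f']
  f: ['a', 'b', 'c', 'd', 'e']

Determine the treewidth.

3

A width-3 tree decomposition is:
Bags: B1 = {b, c, e, f}  B2 = {a, c, e, f}  B3 = {a, c, d, f}
Tree: B1–B2, B2–B3
Each bag holds 4 vertices, so the decomposition has width 3, which upper-bounds the treewidth. On the other hand G contains the 4-clique {a, c, d, f}. A clique must lie in a single bag of any decomposition, so no decomposition can have width below 3. The upper and lower bounds meet at 3, so that is the treewidth.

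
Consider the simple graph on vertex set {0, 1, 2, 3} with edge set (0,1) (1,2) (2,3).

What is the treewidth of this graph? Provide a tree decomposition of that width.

Treewidth 1.
One such decomposition:
Bags: B1 = {0, 1}  B2 = {1, 2}  B3 = {2, 3}
Tree: B1–B2, B2–B3

Each bag holds 2 vertices, so the decomposition has width 1, which upper-bounds the treewidth. Since G has at least one edge (e.g. 0–1), it is not an edgeless graph, so tw(G) ≥ 1. The upper and lower bounds meet at 1, so that is the treewidth.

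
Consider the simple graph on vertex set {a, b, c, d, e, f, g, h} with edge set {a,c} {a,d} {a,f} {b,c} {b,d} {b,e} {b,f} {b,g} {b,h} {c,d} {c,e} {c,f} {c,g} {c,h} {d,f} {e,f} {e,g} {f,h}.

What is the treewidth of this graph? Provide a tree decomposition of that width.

Each bag holds 4 vertices, so the decomposition has width 3, which upper-bounds the treewidth. On the other hand G contains the 4-clique {b, c, e, g}. A clique must lie in a single bag of any decomposition, so no decomposition can have width below 3. Hence tw(G) = 3 exactly.

Treewidth 3.
Bags: B1 = {b, c, d, f}  B2 = {b, c, f, h}  B3 = {b, c, e, f}  B4 = {b, c, e, g}  B5 = {a, c, d, f}
Tree: B1–B2, B1–B3, B3–B4, B1–B5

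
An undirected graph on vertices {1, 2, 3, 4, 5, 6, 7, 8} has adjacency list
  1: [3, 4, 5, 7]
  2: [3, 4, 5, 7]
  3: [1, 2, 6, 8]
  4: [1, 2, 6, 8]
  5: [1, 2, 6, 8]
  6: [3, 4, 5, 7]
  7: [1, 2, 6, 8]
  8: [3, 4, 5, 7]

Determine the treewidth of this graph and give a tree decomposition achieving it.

Treewidth 4.
One optimal decomposition is:
Bags: B1 = {1, 2, 5, 6, 8}  B2 = {1, 2, 3, 6, 8}  B3 = {1, 2, 4, 6, 8}  B4 = {1, 2, 6, 7, 8}
Tree: B1–B2, B2–B3, B3–B4

Every bag has size at most 5, so the width is 5 − 1 = 4 and tw(G) ≤ 4. For the lower bound: the 5 vertex sets {5,8}, {3,6}, {2,4}, {1}, {7} are disjoint, each induces a connected subgraph, and every pair is joined by at least one edge of G. Contracting each set to a single vertex therefore yields K_{5} as a minor, and since treewidth is minor-monotone, tw(G) ≥ tw(K_{5}) = 4. Hence tw(G) = 4 exactly.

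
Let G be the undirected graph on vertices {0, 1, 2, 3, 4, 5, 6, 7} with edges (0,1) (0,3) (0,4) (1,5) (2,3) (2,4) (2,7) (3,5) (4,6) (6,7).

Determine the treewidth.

A width-2 tree decomposition is:
Bags: B1 = {1, 3, 5}  B2 = {0, 1, 3}  B3 = {0, 2, 3}  B4 = {0, 2, 4}  B5 = {2, 4, 7}  B6 = {4, 6, 7}
Tree: B1–B2, B2–B3, B3–B4, B4–B5, B5–B6
The largest bag has 3 vertices, giving width 2; this decomposition certifies tw(G) ≤ 2. The edges 5–1–0–3–5 form a cycle, so G is not a tree and its treewidth is at least 2. Hence tw(G) = 2 exactly.

2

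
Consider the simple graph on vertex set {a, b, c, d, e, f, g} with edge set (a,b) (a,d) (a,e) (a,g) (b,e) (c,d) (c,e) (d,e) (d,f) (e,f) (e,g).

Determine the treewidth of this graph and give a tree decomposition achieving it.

Every bag has size at most 3, so the width is 3 − 1 = 2 and tw(G) ≤ 2. On the other hand G contains the 3-clique {a, d, e}. A clique must lie in a single bag of any decomposition, so no decomposition can have width below 2. Hence tw(G) = 2 exactly.

Treewidth 2.
Bags: B1 = {a, d, e}  B2 = {d, e, f}  B3 = {a, e, g}  B4 = {a, b, e}  B5 = {c, d, e}
Tree: B1–B2, B1–B3, B1–B4, B2–B5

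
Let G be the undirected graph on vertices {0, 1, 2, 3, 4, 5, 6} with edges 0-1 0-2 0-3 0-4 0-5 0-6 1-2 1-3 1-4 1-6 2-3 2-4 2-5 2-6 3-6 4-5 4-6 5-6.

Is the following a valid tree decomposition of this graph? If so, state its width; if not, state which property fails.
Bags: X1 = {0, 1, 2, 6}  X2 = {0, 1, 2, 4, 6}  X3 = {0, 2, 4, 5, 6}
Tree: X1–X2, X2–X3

A tree decomposition must satisfy three properties: every vertex lies in some bag; for every edge, both endpoints lie together in some bag; and for every vertex, the bags containing it form a connected subtree. Here vertex 3 appears in no bag, so the decomposition is invalid.

No — vertex 3 appears in no bag.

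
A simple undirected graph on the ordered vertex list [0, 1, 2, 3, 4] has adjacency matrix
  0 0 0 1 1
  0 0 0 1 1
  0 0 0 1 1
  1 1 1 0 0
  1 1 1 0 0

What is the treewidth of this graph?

2

A width-2 tree decomposition is:
Bags: B1 = {2, 3, 4}  B2 = {0, 3, 4}  B3 = {1, 3, 4}
Tree: B1–B2, B2–B3
Each bag holds 3 vertices, so the decomposition has width 2, which upper-bounds the treewidth. For the lower bound, G contains the cycle 4–2–3–0–4, so G is not a forest; only forests have treewidth ≤ 1, hence tw(G) ≥ 2. Combining the bounds, tw(G) = 2.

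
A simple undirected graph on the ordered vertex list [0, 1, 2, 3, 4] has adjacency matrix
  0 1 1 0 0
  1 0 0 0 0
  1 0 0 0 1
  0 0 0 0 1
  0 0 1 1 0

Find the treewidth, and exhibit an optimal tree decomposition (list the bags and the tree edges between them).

Treewidth 1.
One optimal decomposition is:
Bags: B1 = {0, 2}  B2 = {0, 1}  B3 = {2, 4}  B4 = {3, 4}
Tree: B1–B2, B1–B3, B3–B4

Every bag has size at most 2, so the width is 2 − 1 = 1 and tw(G) ≤ 1. G has an edge, so its treewidth is at least 1. The upper and lower bounds meet at 1, so that is the treewidth.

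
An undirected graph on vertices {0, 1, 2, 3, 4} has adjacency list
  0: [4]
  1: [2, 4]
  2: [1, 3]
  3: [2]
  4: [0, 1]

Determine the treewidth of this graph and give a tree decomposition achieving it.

Treewidth 1.
One such decomposition:
Bags: B1 = {2, 3}  B2 = {1, 2}  B3 = {1, 4}  B4 = {0, 4}
Tree: B1–B2, B2–B3, B3–B4

Every bag has size at most 2, so the width is 2 − 1 = 1 and tw(G) ≤ 1. Any graph with an edge has treewidth ≥ 1, and G has the edge 3–2. Hence tw(G) = 1 exactly.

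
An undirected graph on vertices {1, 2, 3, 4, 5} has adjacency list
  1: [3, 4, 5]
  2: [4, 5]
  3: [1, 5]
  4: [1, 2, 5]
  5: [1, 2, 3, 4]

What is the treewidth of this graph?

A width-2 tree decomposition is:
Bags: B1 = {1, 3, 5}  B2 = {1, 4, 5}  B3 = {2, 4, 5}
Tree: B1–B2, B2–B3
Each bag holds 3 vertices, so the decomposition has width 2, which upper-bounds the treewidth. On the other hand G contains the 3-clique {1, 3, 5}. A clique must lie in a single bag of any decomposition, so no decomposition can have width below 2. Therefore the treewidth is 2.

2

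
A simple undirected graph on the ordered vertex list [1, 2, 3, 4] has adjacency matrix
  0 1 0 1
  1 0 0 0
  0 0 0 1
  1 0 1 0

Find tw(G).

1

A width-1 tree decomposition is:
Bags: B1 = {1, 4}  B2 = {3, 4}  B3 = {1, 2}
Tree: B1–B2, B1–B3
Each bag holds 2 vertices, so the decomposition has width 1, which upper-bounds the treewidth. G has an edge, so its treewidth is at least 1. The upper and lower bounds meet at 1, so that is the treewidth.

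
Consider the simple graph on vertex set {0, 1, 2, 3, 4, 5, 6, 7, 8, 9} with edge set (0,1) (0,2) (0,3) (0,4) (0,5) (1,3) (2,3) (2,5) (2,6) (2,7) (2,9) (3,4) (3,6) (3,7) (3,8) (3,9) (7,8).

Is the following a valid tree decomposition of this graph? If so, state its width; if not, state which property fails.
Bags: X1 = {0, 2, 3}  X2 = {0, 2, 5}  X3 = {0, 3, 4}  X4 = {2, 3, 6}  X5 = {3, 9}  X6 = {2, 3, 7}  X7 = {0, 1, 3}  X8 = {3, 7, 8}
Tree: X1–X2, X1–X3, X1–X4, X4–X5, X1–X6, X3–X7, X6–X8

No — edge (2,9) lies in no bag.

A tree decomposition must satisfy three properties: every vertex lies in some bag; for every edge, both endpoints lie together in some bag; and for every vertex, the bags containing it form a connected subtree. Here edge (2,9) lies in no bag, so the decomposition is invalid.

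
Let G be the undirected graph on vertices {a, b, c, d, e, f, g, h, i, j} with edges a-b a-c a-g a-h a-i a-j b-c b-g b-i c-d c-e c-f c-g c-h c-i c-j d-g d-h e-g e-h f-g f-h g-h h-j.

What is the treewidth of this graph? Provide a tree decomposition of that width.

Treewidth 3.
Bags: B1 = {c, f, g, h}  B2 = {a, c, g, h}  B3 = {a, c, h, j}  B4 = {c, e, g, h}  B5 = {a, b, c, g}  B6 = {a, b, c, i}  B7 = {c, d, g, h}
Tree: B1–B2, B2–B3, B1–B4, B2–B5, B5–B6, B1–B7

The largest bag has 4 vertices, giving width 3; this decomposition certifies tw(G) ≤ 3. For the lower bound, the 4 vertices {c, d, g, h} are pairwise adjacent, and any tree decomposition puts a clique entirely inside one bag — forcing width ≥ 3. Hence tw(G) = 3 exactly.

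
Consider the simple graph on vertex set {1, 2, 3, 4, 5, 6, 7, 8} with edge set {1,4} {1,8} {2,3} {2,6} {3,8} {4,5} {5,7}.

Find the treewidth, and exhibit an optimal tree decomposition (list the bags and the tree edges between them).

Every bag has size at most 2, so the width is 2 − 1 = 1 and tw(G) ≤ 1. Any graph with an edge has treewidth ≥ 1, and G has the edge 7–5. Combining the bounds, tw(G) = 1.

Treewidth 1.
Bags: B1 = {5, 7}  B2 = {4, 5}  B3 = {1, 4}  B4 = {1, 8}  B5 = {3, 8}  B6 = {2, 3}  B7 = {2, 6}
Tree: B1–B2, B2–B3, B3–B4, B4–B5, B5–B6, B6–B7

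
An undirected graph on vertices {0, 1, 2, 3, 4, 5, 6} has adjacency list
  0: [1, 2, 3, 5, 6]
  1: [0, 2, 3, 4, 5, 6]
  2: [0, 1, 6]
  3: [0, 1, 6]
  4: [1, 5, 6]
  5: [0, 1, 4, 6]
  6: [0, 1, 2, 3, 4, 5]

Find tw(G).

3

A width-3 tree decomposition is:
Bags: B1 = {1, 4, 5, 6}  B2 = {0, 1, 5, 6}  B3 = {0, 1, 2, 6}  B4 = {0, 1, 3, 6}
Tree: B1–B2, B2–B3, B2–B4
The largest bag has 4 vertices, giving width 3; this decomposition certifies tw(G) ≤ 3. For the lower bound, the 4 vertices {0, 1, 2, 6} are pairwise adjacent, and any tree decomposition puts a clique entirely inside one bag — forcing width ≥ 3. Hence tw(G) = 3 exactly.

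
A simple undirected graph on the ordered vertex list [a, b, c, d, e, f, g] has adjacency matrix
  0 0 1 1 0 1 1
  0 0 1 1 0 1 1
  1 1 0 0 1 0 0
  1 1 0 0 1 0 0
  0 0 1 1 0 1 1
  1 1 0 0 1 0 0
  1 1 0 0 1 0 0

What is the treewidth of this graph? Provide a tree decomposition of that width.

Each bag holds 4 vertices, so the decomposition has width 3, which upper-bounds the treewidth. For the lower bound: the 4 vertex sets {d,e}, {a,g}, {b}, {c} are disjoint, each induces a connected subgraph, and every pair is joined by at least one edge of G. Contracting each set to a single vertex therefore yields K_{4} as a minor, and since treewidth is minor-monotone, tw(G) ≥ tw(K_{4}) = 3. Combining the bounds, tw(G) = 3.

Treewidth 3.
One optimal decomposition is:
Bags: B1 = {a, b, d, e}  B2 = {a, b, e, g}  B3 = {a, b, c, e}  B4 = {a, b, e, f}
Tree: B1–B2, B2–B3, B3–B4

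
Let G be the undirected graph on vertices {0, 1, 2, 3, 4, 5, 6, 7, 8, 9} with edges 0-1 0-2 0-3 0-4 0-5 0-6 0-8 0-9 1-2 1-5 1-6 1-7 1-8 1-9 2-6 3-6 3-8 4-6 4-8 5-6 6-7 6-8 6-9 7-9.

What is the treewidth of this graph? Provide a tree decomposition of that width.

Treewidth 3.
One such decomposition:
Bags: B1 = {0, 4, 6, 8}  B2 = {0, 3, 6, 8}  B3 = {0, 1, 6, 8}  B4 = {0, 1, 6, 9}  B5 = {1, 6, 7, 9}  B6 = {0, 1, 5, 6}  B7 = {0, 1, 2, 6}
Tree: B1–B2, B2–B3, B3–B4, B4–B5, B4–B6, B3–B7

The largest bag has 4 vertices, giving width 3; this decomposition certifies tw(G) ≤ 3. Conversely, {0, 1, 6, 8} is a clique of size 4, and the vertices of any clique must share a bag in every tree decomposition; so some bag has ≥ 4 vertices and tw(G) ≥ 3. The upper and lower bounds meet at 3, so that is the treewidth.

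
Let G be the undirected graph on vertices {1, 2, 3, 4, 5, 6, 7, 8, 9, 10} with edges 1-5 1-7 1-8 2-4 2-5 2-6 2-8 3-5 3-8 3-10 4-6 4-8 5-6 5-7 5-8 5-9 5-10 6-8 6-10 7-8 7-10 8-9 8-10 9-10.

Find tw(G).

A width-3 tree decomposition is:
Bags: B1 = {2, 5, 6, 8}  B2 = {2, 4, 6, 8}  B3 = {5, 6, 8, 10}  B4 = {5, 8, 9, 10}  B5 = {5, 7, 8, 10}  B6 = {1, 5, 7, 8}  B7 = {3, 5, 8, 10}
Tree: B1–B2, B1–B3, B3–B4, B3–B5, B5–B6, B3–B7
Every bag has size at most 4, so the width is 4 − 1 = 3 and tw(G) ≤ 3. On the other hand G contains the 4-clique {2, 4, 6, 8}. A clique must lie in a single bag of any decomposition, so no decomposition can have width below 3. Therefore the treewidth is 3.

3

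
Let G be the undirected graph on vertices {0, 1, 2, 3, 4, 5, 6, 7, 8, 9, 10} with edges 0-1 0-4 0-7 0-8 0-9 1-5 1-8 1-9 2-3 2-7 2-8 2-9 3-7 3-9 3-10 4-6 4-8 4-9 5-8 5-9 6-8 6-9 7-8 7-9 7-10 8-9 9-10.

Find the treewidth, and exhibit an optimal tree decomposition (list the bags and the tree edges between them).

Treewidth 3.
One optimal decomposition is:
Bags: B1 = {0, 7, 8, 9}  B2 = {2, 7, 8, 9}  B3 = {2, 3, 7, 9}  B4 = {3, 7, 9, 10}  B5 = {0, 1, 8, 9}  B6 = {1, 5, 8, 9}  B7 = {0, 4, 8, 9}  B8 = {4, 6, 8, 9}
Tree: B1–B2, B2–B3, B3–B4, B1–B5, B5–B6, B1–B7, B7–B8

The largest bag has 4 vertices, giving width 3; this decomposition certifies tw(G) ≤ 3. On the other hand G contains the 4-clique {0, 1, 8, 9}. A clique must lie in a single bag of any decomposition, so no decomposition can have width below 3. The upper and lower bounds meet at 3, so that is the treewidth.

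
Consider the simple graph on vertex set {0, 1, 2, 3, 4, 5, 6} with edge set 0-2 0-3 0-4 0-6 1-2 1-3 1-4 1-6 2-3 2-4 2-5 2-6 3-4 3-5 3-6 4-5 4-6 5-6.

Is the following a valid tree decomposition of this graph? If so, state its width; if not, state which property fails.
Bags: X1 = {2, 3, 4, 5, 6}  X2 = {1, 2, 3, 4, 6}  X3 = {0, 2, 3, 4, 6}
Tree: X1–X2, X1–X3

Yes; width 4.

Checking the three conditions: (i) the bags cover all of {0, 1, 2, 3, 4, 5, 6}; (ii) for each edge, some bag contains both endpoints; (iii) the bags containing any fixed vertex form a subtree. All hold, so the decomposition is valid with width 5 − 1 = 4.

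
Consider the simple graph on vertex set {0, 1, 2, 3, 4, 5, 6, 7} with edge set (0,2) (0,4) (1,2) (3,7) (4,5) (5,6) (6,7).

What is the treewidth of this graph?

1

A width-1 tree decomposition is:
Bags: B1 = {1, 2}  B2 = {0, 2}  B3 = {0, 4}  B4 = {4, 5}  B5 = {5, 6}  B6 = {6, 7}  B7 = {3, 7}
Tree: B1–B2, B2–B3, B3–B4, B4–B5, B5–B6, B6–B7
Each bag holds 2 vertices, so the decomposition has width 1, which upper-bounds the treewidth. Any graph with an edge has treewidth ≥ 1, and G has the edge 1–2. Hence tw(G) = 1 exactly.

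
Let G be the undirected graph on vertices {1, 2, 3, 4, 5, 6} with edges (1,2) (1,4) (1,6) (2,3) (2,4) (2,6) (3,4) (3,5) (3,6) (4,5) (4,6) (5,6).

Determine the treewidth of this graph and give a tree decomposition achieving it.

Every bag has size at most 4, so the width is 4 − 1 = 3 and tw(G) ≤ 3. On the other hand G contains the 4-clique {1, 2, 4, 6}. A clique must lie in a single bag of any decomposition, so no decomposition can have width below 3. Combining the bounds, tw(G) = 3.

Treewidth 3.
One optimal decomposition is:
Bags: B1 = {2, 3, 4, 6}  B2 = {3, 4, 5, 6}  B3 = {1, 2, 4, 6}
Tree: B1–B2, B1–B3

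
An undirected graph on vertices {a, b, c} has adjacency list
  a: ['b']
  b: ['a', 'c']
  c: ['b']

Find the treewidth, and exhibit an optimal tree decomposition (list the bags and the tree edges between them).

Each bag holds 2 vertices, so the decomposition has width 1, which upper-bounds the treewidth. G has an edge, so its treewidth is at least 1. The upper and lower bounds meet at 1, so that is the treewidth.

Treewidth 1.
Bags: B1 = {a, b}  B2 = {b, c}
Tree: B1–B2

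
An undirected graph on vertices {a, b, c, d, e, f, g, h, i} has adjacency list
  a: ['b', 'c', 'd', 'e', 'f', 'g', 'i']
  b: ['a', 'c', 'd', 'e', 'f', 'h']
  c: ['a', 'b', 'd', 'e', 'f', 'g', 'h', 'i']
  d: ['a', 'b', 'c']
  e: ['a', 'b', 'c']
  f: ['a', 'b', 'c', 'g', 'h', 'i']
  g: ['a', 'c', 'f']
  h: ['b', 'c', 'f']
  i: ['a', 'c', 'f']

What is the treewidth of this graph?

3

A width-3 tree decomposition is:
Bags: B1 = {a, c, f, i}  B2 = {a, b, c, f}  B3 = {b, c, f, h}  B4 = {a, c, f, g}  B5 = {a, b, c, e}  B6 = {a, b, c, d}
Tree: B1–B2, B2–B3, B1–B4, B2–B5, B5–B6
Each bag holds 4 vertices, so the decomposition has width 3, which upper-bounds the treewidth. Conversely, {b, c, f, h} is a clique of size 4, and the vertices of any clique must share a bag in every tree decomposition; so some bag has ≥ 4 vertices and tw(G) ≥ 3. Therefore the treewidth is 3.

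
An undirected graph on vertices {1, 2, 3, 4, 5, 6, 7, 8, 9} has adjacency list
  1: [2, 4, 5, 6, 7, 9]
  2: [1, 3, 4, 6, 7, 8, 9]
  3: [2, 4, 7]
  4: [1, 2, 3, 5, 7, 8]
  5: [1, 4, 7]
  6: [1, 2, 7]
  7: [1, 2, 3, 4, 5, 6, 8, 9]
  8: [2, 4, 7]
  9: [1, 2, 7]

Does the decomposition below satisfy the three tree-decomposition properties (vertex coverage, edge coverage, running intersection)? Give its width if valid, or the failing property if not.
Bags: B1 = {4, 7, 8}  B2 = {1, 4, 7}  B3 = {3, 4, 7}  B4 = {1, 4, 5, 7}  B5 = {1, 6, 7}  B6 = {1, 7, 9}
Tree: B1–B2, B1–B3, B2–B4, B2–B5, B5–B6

A tree decomposition must satisfy three properties: every vertex lies in some bag; for every edge, both endpoints lie together in some bag; and for every vertex, the bags containing it form a connected subtree. Here vertex 2 appears in no bag, so the decomposition is invalid.

No — vertex 2 appears in no bag.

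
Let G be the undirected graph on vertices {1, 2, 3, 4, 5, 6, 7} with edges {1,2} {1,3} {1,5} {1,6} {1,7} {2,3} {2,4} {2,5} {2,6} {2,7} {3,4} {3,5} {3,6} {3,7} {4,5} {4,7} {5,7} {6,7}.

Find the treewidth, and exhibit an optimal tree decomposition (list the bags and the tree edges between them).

Treewidth 4.
One such decomposition:
Bags: B1 = {2, 3, 4, 5, 7}  B2 = {1, 2, 3, 5, 7}  B3 = {1, 2, 3, 6, 7}
Tree: B1–B2, B2–B3

Every bag has size at most 5, so the width is 5 − 1 = 4 and tw(G) ≤ 4. On the other hand G contains the 5-clique {1, 2, 3, 5, 7}. A clique must lie in a single bag of any decomposition, so no decomposition can have width below 4. The upper and lower bounds meet at 4, so that is the treewidth.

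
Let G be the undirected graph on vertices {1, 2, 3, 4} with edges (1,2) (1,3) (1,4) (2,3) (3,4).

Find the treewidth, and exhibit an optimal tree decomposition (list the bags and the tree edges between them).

Every bag has size at most 3, so the width is 3 − 1 = 2 and tw(G) ≤ 2. For the lower bound, the 3 vertices {1, 2, 3} are pairwise adjacent, and any tree decomposition puts a clique entirely inside one bag — forcing width ≥ 2. Therefore the treewidth is 2.

Treewidth 2.
One optimal decomposition is:
Bags: B1 = {1, 2, 3}  B2 = {1, 3, 4}
Tree: B1–B2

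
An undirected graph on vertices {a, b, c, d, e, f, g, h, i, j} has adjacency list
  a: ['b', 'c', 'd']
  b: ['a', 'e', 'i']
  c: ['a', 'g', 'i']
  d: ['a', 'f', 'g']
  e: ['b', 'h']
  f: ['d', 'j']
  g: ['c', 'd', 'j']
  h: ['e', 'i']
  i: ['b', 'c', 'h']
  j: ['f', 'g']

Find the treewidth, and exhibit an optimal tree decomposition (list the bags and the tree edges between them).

Treewidth 2.
One such decomposition:
Bags: B1 = {d, f, j}  B2 = {d, g, j}  B3 = {a, d, g}  B4 = {a, c, g}  B5 = {a, b, c}  B6 = {b, c, i}  B7 = {b, e, i}  B8 = {e, h, i}
Tree: B1–B2, B2–B3, B3–B4, B4–B5, B5–B6, B6–B7, B7–B8

The largest bag has 3 vertices, giving width 2; this decomposition certifies tw(G) ≤ 2. For the lower bound, G contains the cycle f–j–g–d–f, so G is not a forest; only forests have treewidth ≤ 1, hence tw(G) ≥ 2. Combining the bounds, tw(G) = 2.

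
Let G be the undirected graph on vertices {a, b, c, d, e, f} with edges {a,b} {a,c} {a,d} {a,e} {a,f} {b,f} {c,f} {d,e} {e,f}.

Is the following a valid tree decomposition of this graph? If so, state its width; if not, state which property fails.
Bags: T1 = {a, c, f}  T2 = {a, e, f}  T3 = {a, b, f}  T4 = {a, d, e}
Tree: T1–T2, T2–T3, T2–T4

Yes; width 2.

Every vertex of G appears in some bag (union = {a, b, c, d, e, f}); every edge is covered by a bag; and for each vertex v the set of bags containing v is connected in the bag tree. The decomposition is therefore valid. The largest bag has 3 vertices, so the width is 2.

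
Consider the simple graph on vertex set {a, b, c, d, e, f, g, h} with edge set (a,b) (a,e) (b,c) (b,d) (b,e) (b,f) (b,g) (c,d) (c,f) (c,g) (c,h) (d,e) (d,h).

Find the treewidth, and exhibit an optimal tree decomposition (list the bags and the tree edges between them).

Each bag holds 3 vertices, so the decomposition has width 2, which upper-bounds the treewidth. Conversely, {c, d, h} is a clique of size 3, and the vertices of any clique must share a bag in every tree decomposition; so some bag has ≥ 3 vertices and tw(G) ≥ 2. The upper and lower bounds meet at 2, so that is the treewidth.

Treewidth 2.
Bags: B1 = {c, d, h}  B2 = {b, c, d}  B3 = {b, c, g}  B4 = {b, c, f}  B5 = {b, d, e}  B6 = {a, b, e}
Tree: B1–B2, B2–B3, B3–B4, B2–B5, B5–B6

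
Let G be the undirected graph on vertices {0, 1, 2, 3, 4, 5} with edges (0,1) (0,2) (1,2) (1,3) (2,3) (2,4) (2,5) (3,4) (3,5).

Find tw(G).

2

A width-2 tree decomposition is:
Bags: B1 = {0, 1, 2}  B2 = {1, 2, 3}  B3 = {2, 3, 5}  B4 = {2, 3, 4}
Tree: B1–B2, B2–B3, B2–B4
The largest bag has 3 vertices, giving width 2; this decomposition certifies tw(G) ≤ 2. Conversely, {0, 1, 2} is a clique of size 3, and the vertices of any clique must share a bag in every tree decomposition; so some bag has ≥ 3 vertices and tw(G) ≥ 2. Therefore the treewidth is 2.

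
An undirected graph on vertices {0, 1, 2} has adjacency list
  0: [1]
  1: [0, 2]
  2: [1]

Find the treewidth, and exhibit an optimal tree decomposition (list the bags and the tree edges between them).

The largest bag has 2 vertices, giving width 1; this decomposition certifies tw(G) ≤ 1. Since G has at least one edge (e.g. 2–1), it is not an edgeless graph, so tw(G) ≥ 1. Combining the bounds, tw(G) = 1.

Treewidth 1.
One optimal decomposition is:
Bags: B1 = {1, 2}  B2 = {0, 1}
Tree: B1–B2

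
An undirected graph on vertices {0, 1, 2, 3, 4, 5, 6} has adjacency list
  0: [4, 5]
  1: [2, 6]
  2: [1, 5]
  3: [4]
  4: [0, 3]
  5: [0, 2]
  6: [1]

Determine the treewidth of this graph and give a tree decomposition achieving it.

Treewidth 1.
One such decomposition:
Bags: B1 = {3, 4}  B2 = {0, 4}  B3 = {0, 5}  B4 = {2, 5}  B5 = {1, 2}  B6 = {1, 6}
Tree: B1–B2, B2–B3, B3–B4, B4–B5, B5–B6

The largest bag has 2 vertices, giving width 1; this decomposition certifies tw(G) ≤ 1. Since G has at least one edge (e.g. 3–4), it is not an edgeless graph, so tw(G) ≥ 1. Hence tw(G) = 1 exactly.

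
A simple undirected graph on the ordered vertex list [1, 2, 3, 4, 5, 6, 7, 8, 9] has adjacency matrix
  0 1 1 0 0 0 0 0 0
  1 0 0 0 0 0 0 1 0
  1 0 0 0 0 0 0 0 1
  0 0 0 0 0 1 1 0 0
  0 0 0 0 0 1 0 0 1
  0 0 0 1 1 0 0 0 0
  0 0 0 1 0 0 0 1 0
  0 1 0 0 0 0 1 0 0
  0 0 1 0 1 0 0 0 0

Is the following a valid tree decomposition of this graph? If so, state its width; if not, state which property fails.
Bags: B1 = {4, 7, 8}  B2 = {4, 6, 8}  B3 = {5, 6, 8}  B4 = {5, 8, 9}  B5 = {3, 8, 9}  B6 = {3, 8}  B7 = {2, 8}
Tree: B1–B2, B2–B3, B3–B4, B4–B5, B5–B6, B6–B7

A tree decomposition must satisfy three properties: every vertex lies in some bag; for every edge, both endpoints lie together in some bag; and for every vertex, the bags containing it form a connected subtree. Here vertex 1 appears in no bag, so the decomposition is invalid.

No — vertex 1 appears in no bag.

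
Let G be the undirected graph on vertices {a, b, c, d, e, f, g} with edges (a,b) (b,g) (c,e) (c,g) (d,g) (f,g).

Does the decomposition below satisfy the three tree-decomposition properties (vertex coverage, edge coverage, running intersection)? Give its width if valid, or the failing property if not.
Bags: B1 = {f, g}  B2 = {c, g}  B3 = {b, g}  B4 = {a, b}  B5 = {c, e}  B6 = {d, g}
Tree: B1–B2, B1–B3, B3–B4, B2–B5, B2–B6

Every vertex of G appears in some bag (union = {a, b, c, d, e, f, g}); every edge is covered by a bag; and for each vertex v the set of bags containing v is connected in the bag tree. The decomposition is therefore valid. The largest bag has 2 vertices, so the width is 1.

Yes; width 1.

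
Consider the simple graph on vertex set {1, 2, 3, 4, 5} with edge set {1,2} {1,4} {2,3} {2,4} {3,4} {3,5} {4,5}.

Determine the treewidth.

2

A width-2 tree decomposition is:
Bags: B1 = {1, 2, 4}  B2 = {2, 3, 4}  B3 = {3, 4, 5}
Tree: B1–B2, B2–B3
The largest bag has 3 vertices, giving width 2; this decomposition certifies tw(G) ≤ 2. Conversely, {1, 2, 4} is a clique of size 3, and the vertices of any clique must share a bag in every tree decomposition; so some bag has ≥ 3 vertices and tw(G) ≥ 2. Combining the bounds, tw(G) = 2.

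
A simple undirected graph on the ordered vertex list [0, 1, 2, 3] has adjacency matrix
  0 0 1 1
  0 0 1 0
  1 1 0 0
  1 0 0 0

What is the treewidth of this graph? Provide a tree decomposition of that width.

Every bag has size at most 2, so the width is 2 − 1 = 1 and tw(G) ≤ 1. Since G has at least one edge (e.g. 2–0), it is not an edgeless graph, so tw(G) ≥ 1. The upper and lower bounds meet at 1, so that is the treewidth.

Treewidth 1.
One such decomposition:
Bags: B1 = {0, 2}  B2 = {0, 3}  B3 = {1, 2}
Tree: B1–B2, B1–B3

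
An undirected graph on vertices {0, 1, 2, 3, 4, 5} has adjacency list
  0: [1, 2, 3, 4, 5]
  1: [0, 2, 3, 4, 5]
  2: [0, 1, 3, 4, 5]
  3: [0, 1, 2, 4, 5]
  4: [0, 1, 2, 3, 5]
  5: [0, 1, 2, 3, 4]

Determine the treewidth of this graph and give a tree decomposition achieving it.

Treewidth 5.
One optimal decomposition is:
Bags: B1 = {0, 1, 2, 3, 4, 5}
Tree: (single bag)

With just one bag of size 6, the width is 6 − 1 = 5, so tw(G) ≤ 5. For the lower bound, the 6 vertices {0, 1, 2, 3, 4, 5} are pairwise adjacent, and any tree decomposition puts a clique entirely inside one bag — forcing width ≥ 5. Hence tw(G) = 5 exactly.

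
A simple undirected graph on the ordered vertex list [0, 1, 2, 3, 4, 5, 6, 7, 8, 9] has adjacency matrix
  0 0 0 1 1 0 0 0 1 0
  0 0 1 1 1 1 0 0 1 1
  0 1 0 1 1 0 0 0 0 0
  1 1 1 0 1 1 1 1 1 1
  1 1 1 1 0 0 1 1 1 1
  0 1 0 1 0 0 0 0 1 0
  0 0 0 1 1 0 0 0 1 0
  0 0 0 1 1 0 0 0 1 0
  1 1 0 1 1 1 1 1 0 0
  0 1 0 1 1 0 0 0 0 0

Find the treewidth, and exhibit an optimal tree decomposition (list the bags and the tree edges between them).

Treewidth 3.
One optimal decomposition is:
Bags: B1 = {3, 4, 6, 8}  B2 = {0, 3, 4, 8}  B3 = {3, 4, 7, 8}  B4 = {1, 3, 4, 8}  B5 = {1, 3, 5, 8}  B6 = {1, 2, 3, 4}  B7 = {1, 3, 4, 9}
Tree: B1–B2, B2–B3, B3–B4, B4–B5, B4–B6, B4–B7

Each bag holds 4 vertices, so the decomposition has width 3, which upper-bounds the treewidth. Conversely, {0, 3, 4, 8} is a clique of size 4, and the vertices of any clique must share a bag in every tree decomposition; so some bag has ≥ 4 vertices and tw(G) ≥ 3. Combining the bounds, tw(G) = 3.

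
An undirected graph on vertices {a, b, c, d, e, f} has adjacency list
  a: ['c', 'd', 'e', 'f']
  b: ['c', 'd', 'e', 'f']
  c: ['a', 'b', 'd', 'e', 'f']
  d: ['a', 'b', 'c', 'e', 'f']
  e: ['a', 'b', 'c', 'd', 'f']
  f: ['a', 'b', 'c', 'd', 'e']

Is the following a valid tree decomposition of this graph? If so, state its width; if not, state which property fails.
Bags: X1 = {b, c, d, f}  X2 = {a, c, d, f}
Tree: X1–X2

No — vertex e appears in no bag.

A tree decomposition must satisfy three properties: every vertex lies in some bag; for every edge, both endpoints lie together in some bag; and for every vertex, the bags containing it form a connected subtree. Here vertex e appears in no bag, so the decomposition is invalid.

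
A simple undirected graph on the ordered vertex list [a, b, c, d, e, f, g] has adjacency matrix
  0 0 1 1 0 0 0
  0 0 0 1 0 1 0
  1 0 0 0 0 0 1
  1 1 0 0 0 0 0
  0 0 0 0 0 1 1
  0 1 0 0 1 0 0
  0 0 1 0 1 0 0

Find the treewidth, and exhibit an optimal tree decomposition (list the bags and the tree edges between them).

Treewidth 2.
One such decomposition:
Bags: B1 = {a, c, d}  B2 = {c, d, g}  B3 = {d, e, g}  B4 = {d, e, f}  B5 = {b, d, f}
Tree: B1–B2, B2–B3, B3–B4, B4–B5

Each bag holds 3 vertices, so the decomposition has width 2, which upper-bounds the treewidth. The edges d–a–c–g–e–f–b–d form a cycle, so G is not a tree and its treewidth is at least 2. Combining the bounds, tw(G) = 2.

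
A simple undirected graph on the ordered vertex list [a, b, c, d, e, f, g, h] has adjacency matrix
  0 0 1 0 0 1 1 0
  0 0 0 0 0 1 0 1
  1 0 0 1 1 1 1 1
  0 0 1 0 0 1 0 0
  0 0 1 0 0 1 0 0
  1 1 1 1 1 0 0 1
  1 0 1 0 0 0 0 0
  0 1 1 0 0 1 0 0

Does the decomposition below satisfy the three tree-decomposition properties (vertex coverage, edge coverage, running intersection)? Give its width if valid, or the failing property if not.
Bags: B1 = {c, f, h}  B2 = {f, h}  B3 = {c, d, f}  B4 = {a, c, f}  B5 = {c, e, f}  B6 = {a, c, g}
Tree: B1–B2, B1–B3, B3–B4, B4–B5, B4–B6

No — vertex b appears in no bag.

A tree decomposition must satisfy three properties: every vertex lies in some bag; for every edge, both endpoints lie together in some bag; and for every vertex, the bags containing it form a connected subtree. Here vertex b appears in no bag, so the decomposition is invalid.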